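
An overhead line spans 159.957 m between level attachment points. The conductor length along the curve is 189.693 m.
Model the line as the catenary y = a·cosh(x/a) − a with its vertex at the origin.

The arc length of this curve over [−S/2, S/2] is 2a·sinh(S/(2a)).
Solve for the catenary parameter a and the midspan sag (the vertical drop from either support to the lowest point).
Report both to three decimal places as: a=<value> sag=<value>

a=77.755 sag=44.889

seed: a₀ = √(S³/(24(L−S))) = √(159.957³/(24·29.736)) = 75.728260
iter 1: u=1.056125  f(a)=+1.703e+00  f'(a)=-8.765e-01  a ← 75.728260 − (+1.703e+00/-8.765e-01) = 77.671354
iter 2: u=1.029704  f(a)=+6.775e-02  f'(a)=-8.080e-01  a ← 77.671354 − (+6.775e-02/-8.080e-01) = 77.755204
iter 3: u=1.028594  f(a)=+1.171e-04  f'(a)=-8.052e-01  a ← 77.755204 − (+1.171e-04/-8.052e-01) = 77.755349
iter 4: u=1.028592  f(a)=+3.508e-10  f'(a)=-8.052e-01  a ← 77.755349 − (+3.508e-10/-8.052e-01) = 77.755349
iter 5: u=1.028592  f(a)=+0.000e+00  f'(a)=-8.052e-01  a ← 77.755349 − (+0.000e+00/-8.052e-01) = 77.755349
converged: |Δa| < 1e-12 after 5 iterations
sag = a·(cosh(S/(2a)) − 1) = 77.755349·(cosh(1.028592) − 1) = 44.889475
T_max/T_min = cosh(S/(2a)) = 1.577317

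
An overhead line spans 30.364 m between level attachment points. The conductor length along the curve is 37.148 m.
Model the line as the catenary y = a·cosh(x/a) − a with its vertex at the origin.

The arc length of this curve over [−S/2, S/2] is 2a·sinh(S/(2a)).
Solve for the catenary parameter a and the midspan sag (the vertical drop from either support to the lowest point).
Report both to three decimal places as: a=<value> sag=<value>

seed: a₀ = √(S³/(24(L−S))) = √(30.364³/(24·6.784)) = 13.112634
iter 1: u=1.157815  f(a)=+4.695e-01  f'(a)=-1.180e+00  a ← 13.112634 − (+4.695e-01/-1.180e+00) = 13.510430
iter 2: u=1.123724  f(a)=+2.221e-02  f'(a)=-1.071e+00  a ← 13.510430 − (+2.221e-02/-1.071e+00) = 13.531170
iter 3: u=1.122002  f(a)=+5.518e-05  f'(a)=-1.066e+00  a ← 13.531170 − (+5.518e-05/-1.066e+00) = 13.531221
iter 4: u=1.121998  f(a)=+3.424e-10  f'(a)=-1.066e+00  a ← 13.531221 − (+3.424e-10/-1.066e+00) = 13.531221
iter 5: u=1.121998  f(a)=+0.000e+00  f'(a)=-1.066e+00  a ← 13.531221 − (+0.000e+00/-1.066e+00) = 13.531221
converged: |Δa| < 1e-12 after 5 iterations
sag = a·(cosh(S/(2a)) − 1) = 13.531221·(cosh(1.121998) − 1) = 9.448932
T_max/T_min = cosh(S/(2a)) = 1.698306

a=13.531 sag=9.449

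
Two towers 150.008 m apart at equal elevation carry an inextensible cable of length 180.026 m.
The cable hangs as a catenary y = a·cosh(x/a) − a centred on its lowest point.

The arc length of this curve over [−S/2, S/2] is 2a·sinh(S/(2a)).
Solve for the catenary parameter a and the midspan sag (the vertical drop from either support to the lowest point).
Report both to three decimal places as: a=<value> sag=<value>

seed: a₀ = √(S³/(24(L−S))) = √(150.008³/(24·30.018)) = 68.450265
iter 1: u=1.095744  f(a)=+1.854e+00  f'(a)=-9.870e-01  a ← 68.450265 − (+1.854e+00/-9.870e-01) = 70.329142
iter 2: u=1.066471  f(a)=+7.910e-02  f'(a)=-9.044e-01  a ← 70.329142 − (+7.910e-02/-9.044e-01) = 70.416596
iter 3: u=1.065147  f(a)=+1.581e-04  f'(a)=-9.008e-01  a ← 70.416596 − (+1.581e-04/-9.008e-01) = 70.416771
iter 4: u=1.065144  f(a)=+6.343e-10  f'(a)=-9.008e-01  a ← 70.416771 − (+6.343e-10/-9.008e-01) = 70.416771
iter 5: u=1.065144  f(a)=-2.842e-14  f'(a)=-9.008e-01  a ← 70.416771 − (-2.842e-14/-9.008e-01) = 70.416771
converged: |Δa| < 1e-12 after 5 iterations
sag = a·(cosh(S/(2a)) − 1) = 70.416771·(cosh(1.065144) − 1) = 43.867356
T_max/T_min = cosh(S/(2a)) = 1.622967

a=70.417 sag=43.867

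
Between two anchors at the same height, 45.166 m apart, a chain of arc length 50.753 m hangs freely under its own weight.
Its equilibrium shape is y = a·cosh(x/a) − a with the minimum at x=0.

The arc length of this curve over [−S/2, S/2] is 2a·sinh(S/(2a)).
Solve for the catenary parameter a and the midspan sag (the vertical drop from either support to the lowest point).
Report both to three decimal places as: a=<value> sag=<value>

seed: a₀ = √(S³/(24(L−S))) = √(45.166³/(24·5.587)) = 26.213348
iter 1: u=0.861508  f(a)=+2.110e-01  f'(a)=-4.588e-01  a ← 26.213348 − (+2.110e-01/-4.588e-01) = 26.673358
iter 2: u=0.846650  f(a)=+5.683e-03  f'(a)=-4.343e-01  a ← 26.673358 − (+5.683e-03/-4.343e-01) = 26.686443
iter 3: u=0.846235  f(a)=+4.375e-06  f'(a)=-4.337e-01  a ← 26.686443 − (+4.375e-06/-4.337e-01) = 26.686453
iter 4: u=0.846235  f(a)=+2.593e-12  f'(a)=-4.337e-01  a ← 26.686453 − (+2.593e-12/-4.337e-01) = 26.686453
converged: |Δa| < 1e-12 after 4 iterations
sag = a·(cosh(S/(2a)) − 1) = 26.686453·(cosh(0.846235) − 1) = 10.139265
T_max/T_min = cosh(S/(2a)) = 1.379941

a=26.686 sag=10.139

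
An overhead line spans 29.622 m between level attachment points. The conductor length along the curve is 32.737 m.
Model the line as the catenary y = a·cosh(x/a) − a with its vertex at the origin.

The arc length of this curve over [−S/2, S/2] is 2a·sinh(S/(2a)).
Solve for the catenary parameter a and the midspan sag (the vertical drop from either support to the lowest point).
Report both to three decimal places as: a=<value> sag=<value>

a=18.933 sag=6.095

seed: a₀ = √(S³/(24(L−S))) = √(29.622³/(24·3.115)) = 18.646053
iter 1: u=0.794324  f(a)=+9.976e-02  f'(a)=-3.557e-01  a ← 18.646053 − (+9.976e-02/-3.557e-01) = 18.926529
iter 2: u=0.782552  f(a)=+2.295e-03  f'(a)=-3.395e-01  a ← 18.926529 − (+2.295e-03/-3.395e-01) = 18.933290
iter 3: u=0.782273  f(a)=+1.279e-06  f'(a)=-3.391e-01  a ← 18.933290 − (+1.279e-06/-3.391e-01) = 18.933294
iter 4: u=0.782273  f(a)=+3.908e-13  f'(a)=-3.391e-01  a ← 18.933294 − (+3.908e-13/-3.391e-01) = 18.933294
converged: |Δa| < 1e-12 after 4 iterations
sag = a·(cosh(S/(2a)) − 1) = 18.933294·(cosh(0.782273) − 1) = 6.094639
T_max/T_min = cosh(S/(2a)) = 1.321901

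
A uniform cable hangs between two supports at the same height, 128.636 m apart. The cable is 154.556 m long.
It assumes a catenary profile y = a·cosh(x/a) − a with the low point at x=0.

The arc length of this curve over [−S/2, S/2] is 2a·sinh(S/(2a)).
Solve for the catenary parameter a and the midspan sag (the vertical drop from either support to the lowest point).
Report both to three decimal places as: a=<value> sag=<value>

a=60.187 sag=37.764

seed: a₀ = √(S³/(24(L−S))) = √(128.636³/(24·25.920)) = 58.495259
iter 1: u=1.099542  f(a)=+1.613e+00  f'(a)=-9.981e-01  a ← 58.495259 − (+1.613e+00/-9.981e-01) = 60.111051
iter 2: u=1.069986  f(a)=+6.924e-02  f'(a)=-9.141e-01  a ← 60.111051 − (+6.924e-02/-9.141e-01) = 60.186797
iter 3: u=1.068640  f(a)=+1.403e-04  f'(a)=-9.104e-01  a ← 60.186797 − (+1.403e-04/-9.104e-01) = 60.186951
iter 4: u=1.068637  f(a)=+5.786e-10  f'(a)=-9.104e-01  a ← 60.186951 − (+5.786e-10/-9.104e-01) = 60.186951
iter 5: u=1.068637  f(a)=+0.000e+00  f'(a)=-9.104e-01  a ← 60.186951 − (+0.000e+00/-9.104e-01) = 60.186951
converged: |Δa| < 1e-12 after 5 iterations
sag = a·(cosh(S/(2a)) − 1) = 60.186951·(cosh(1.068637) − 1) = 37.763845
T_max/T_min = cosh(S/(2a)) = 1.627442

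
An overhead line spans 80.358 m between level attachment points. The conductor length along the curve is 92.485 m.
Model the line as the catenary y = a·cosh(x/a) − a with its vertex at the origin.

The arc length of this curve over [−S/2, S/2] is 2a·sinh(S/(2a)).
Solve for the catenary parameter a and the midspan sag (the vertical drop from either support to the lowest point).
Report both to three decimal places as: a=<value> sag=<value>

seed: a₀ = √(S³/(24(L−S))) = √(80.358³/(24·12.127)) = 42.224194
iter 1: u=0.951563  f(a)=+5.610e-01  f'(a)=-6.281e-01  a ← 42.224194 − (+5.610e-01/-6.281e-01) = 43.117351
iter 2: u=0.931852  f(a)=+1.829e-02  f'(a)=-5.878e-01  a ← 43.117351 − (+1.829e-02/-5.878e-01) = 43.148477
iter 3: u=0.931180  f(a)=+2.091e-05  f'(a)=-5.864e-01  a ← 43.148477 − (+2.091e-05/-5.864e-01) = 43.148513
iter 4: u=0.931179  f(a)=+2.737e-11  f'(a)=-5.864e-01  a ← 43.148513 − (+2.737e-11/-5.864e-01) = 43.148513
iter 5: u=0.931179  f(a)=-1.421e-14  f'(a)=-5.864e-01  a ← 43.148513 − (-1.421e-14/-5.864e-01) = 43.148513
converged: |Δa| < 1e-12 after 5 iterations
sag = a·(cosh(S/(2a)) − 1) = 43.148513·(cosh(0.931179) − 1) = 20.098329
T_max/T_min = cosh(S/(2a)) = 1.465794

a=43.149 sag=20.098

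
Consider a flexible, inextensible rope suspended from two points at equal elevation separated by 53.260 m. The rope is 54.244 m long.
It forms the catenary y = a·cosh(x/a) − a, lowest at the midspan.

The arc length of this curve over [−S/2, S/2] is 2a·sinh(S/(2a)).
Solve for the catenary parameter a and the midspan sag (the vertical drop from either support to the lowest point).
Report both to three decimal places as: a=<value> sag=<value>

a=80.204 sag=4.462

seed: a₀ = √(S³/(24(L−S))) = √(53.260³/(24·0.984)) = 79.983163
iter 1: u=0.332945  f(a)=+5.468e-03  f'(a)=-2.488e-02  a ← 79.983163 − (+5.468e-03/-2.488e-02) = 80.202961
iter 2: u=0.332033  f(a)=+2.262e-05  f'(a)=-2.467e-02  a ← 80.202961 − (+2.262e-05/-2.467e-02) = 80.203878
iter 3: u=0.332029  f(a)=+3.908e-10  f'(a)=-2.467e-02  a ← 80.203878 − (+3.908e-10/-2.467e-02) = 80.203878
iter 4: u=0.332029  f(a)=-7.105e-15  f'(a)=-2.467e-02  a ← 80.203878 − (-7.105e-15/-2.467e-02) = 80.203878
converged: |Δa| < 1e-12 after 4 iterations
sag = a·(cosh(S/(2a)) − 1) = 80.203878·(cosh(0.332029) − 1) = 4.461729
T_max/T_min = cosh(S/(2a)) = 1.055630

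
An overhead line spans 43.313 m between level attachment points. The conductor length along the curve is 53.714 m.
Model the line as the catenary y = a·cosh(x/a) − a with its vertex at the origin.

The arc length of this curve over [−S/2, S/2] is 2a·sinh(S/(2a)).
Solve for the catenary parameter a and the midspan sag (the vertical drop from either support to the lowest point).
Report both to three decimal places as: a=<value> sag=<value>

seed: a₀ = √(S³/(24(L−S))) = √(43.313³/(24·10.401)) = 18.041981
iter 1: u=1.200339  f(a)=+7.755e-01  f'(a)=-1.328e+00  a ← 18.041981 − (+7.755e-01/-1.328e+00) = 18.626011
iter 2: u=1.162702  f(a)=+3.925e-02  f'(a)=-1.197e+00  a ← 18.626011 − (+3.925e-02/-1.197e+00) = 18.658812
iter 3: u=1.160658  f(a)=+1.124e-04  f'(a)=-1.190e+00  a ← 18.658812 − (+1.124e-04/-1.190e+00) = 18.658907
iter 4: u=1.160652  f(a)=+9.274e-10  f'(a)=-1.190e+00  a ← 18.658907 − (+9.274e-10/-1.190e+00) = 18.658907
iter 5: u=1.160652  f(a)=-7.105e-15  f'(a)=-1.190e+00  a ← 18.658907 − (-7.105e-15/-1.190e+00) = 18.658907
converged: |Δa| < 1e-12 after 5 iterations
sag = a·(cosh(S/(2a)) − 1) = 18.658907·(cosh(1.160652) − 1) = 14.043589
T_max/T_min = cosh(S/(2a)) = 1.752648

a=18.659 sag=14.044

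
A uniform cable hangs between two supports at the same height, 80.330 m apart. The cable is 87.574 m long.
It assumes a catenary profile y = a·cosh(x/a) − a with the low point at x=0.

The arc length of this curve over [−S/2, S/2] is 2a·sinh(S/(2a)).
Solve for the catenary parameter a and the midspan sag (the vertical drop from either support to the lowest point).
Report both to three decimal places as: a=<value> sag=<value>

a=55.327 sag=15.231

seed: a₀ = √(S³/(24(L−S))) = √(80.330³/(24·7.244)) = 54.603667
iter 1: u=0.735573  f(a)=+1.985e-01  f'(a)=-2.800e-01  a ← 54.603667 − (+1.985e-01/-2.800e-01) = 55.312747
iter 2: u=0.726144  f(a)=+3.933e-03  f'(a)=-2.690e-01  a ← 55.312747 − (+3.933e-03/-2.690e-01) = 55.327370
iter 3: u=0.725952  f(a)=+1.613e-06  f'(a)=-2.688e-01  a ← 55.327370 − (+1.613e-06/-2.688e-01) = 55.327376
iter 4: u=0.725952  f(a)=+2.700e-13  f'(a)=-2.688e-01  a ← 55.327376 − (+2.700e-13/-2.688e-01) = 55.327376
converged: |Δa| < 1e-12 after 4 iterations
sag = a·(cosh(S/(2a)) − 1) = 55.327376·(cosh(0.725952) − 1) = 15.230543
T_max/T_min = cosh(S/(2a)) = 1.275280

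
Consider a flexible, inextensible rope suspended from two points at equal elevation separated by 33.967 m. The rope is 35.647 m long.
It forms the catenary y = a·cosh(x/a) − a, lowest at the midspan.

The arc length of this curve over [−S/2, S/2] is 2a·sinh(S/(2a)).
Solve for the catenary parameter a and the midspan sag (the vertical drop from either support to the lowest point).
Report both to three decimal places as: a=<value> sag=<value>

seed: a₀ = √(S³/(24(L−S))) = √(33.967³/(24·1.680)) = 31.176368
iter 1: u=0.544756  f(a)=+2.510e-02  f'(a)=-1.110e-01  a ← 31.176368 − (+2.510e-02/-1.110e-01) = 31.402523
iter 2: u=0.540832  f(a)=+2.758e-04  f'(a)=-1.086e-01  a ← 31.402523 − (+2.758e-04/-1.086e-01) = 31.405063
iter 3: u=0.540789  f(a)=+3.410e-08  f'(a)=-1.086e-01  a ← 31.405063 − (+3.410e-08/-1.086e-01) = 31.405063
iter 4: u=0.540789  f(a)=+7.105e-15  f'(a)=-1.086e-01  a ← 31.405063 − (+7.105e-15/-1.086e-01) = 31.405063
converged: |Δa| < 1e-12 after 4 iterations
sag = a·(cosh(S/(2a)) − 1) = 31.405063·(cosh(0.540789) − 1) = 4.705256
T_max/T_min = cosh(S/(2a)) = 1.149825

a=31.405 sag=4.705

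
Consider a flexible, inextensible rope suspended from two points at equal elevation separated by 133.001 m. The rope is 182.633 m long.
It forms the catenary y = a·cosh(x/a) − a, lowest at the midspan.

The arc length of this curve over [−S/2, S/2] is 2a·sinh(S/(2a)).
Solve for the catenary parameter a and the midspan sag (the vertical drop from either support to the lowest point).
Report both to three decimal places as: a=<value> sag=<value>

seed: a₀ = √(S³/(24(L−S))) = √(133.001³/(24·49.632)) = 44.442231
iter 1: u=1.496336  f(a)=+5.862e+00  f'(a)=-2.775e+00  a ← 44.442231 − (+5.862e+00/-2.775e+00) = 46.554392
iter 2: u=1.428447  f(a)=+4.438e-01  f'(a)=-2.370e+00  a ← 46.554392 − (+4.438e-01/-2.370e+00) = 46.741680
iter 3: u=1.422724  f(a)=+3.004e-03  f'(a)=-2.338e+00  a ← 46.741680 − (+3.004e-03/-2.338e+00) = 46.742966
iter 4: u=1.422685  f(a)=+1.397e-07  f'(a)=-2.337e+00  a ← 46.742966 − (+1.397e-07/-2.337e+00) = 46.742966
iter 5: u=1.422685  f(a)=+0.000e+00  f'(a)=-2.337e+00  a ← 46.742966 − (+0.000e+00/-2.337e+00) = 46.742966
converged: |Δa| < 1e-12 after 5 iterations
sag = a·(cosh(S/(2a)) − 1) = 46.742966·(cosh(1.422685) − 1) = 55.841673
T_max/T_min = cosh(S/(2a)) = 2.194654

a=46.743 sag=55.842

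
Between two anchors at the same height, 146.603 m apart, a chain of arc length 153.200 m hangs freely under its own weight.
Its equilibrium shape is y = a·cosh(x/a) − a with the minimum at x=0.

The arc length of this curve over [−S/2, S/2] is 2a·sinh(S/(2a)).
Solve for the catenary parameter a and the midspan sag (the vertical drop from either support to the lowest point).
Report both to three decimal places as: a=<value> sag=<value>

seed: a₀ = √(S³/(24(L−S))) = √(146.603³/(24·6.597)) = 141.070246
iter 1: u=0.519610  f(a)=+8.963e-02  f'(a)=-9.608e-02  a ← 141.070246 − (+8.963e-02/-9.608e-02) = 142.003162
iter 2: u=0.516196  f(a)=+8.969e-04  f'(a)=-9.416e-02  a ← 142.003162 − (+8.969e-04/-9.416e-02) = 142.012688
iter 3: u=0.516162  f(a)=+9.183e-08  f'(a)=-9.414e-02  a ← 142.012688 − (+9.183e-08/-9.414e-02) = 142.012689
iter 4: u=0.516162  f(a)=+5.684e-14  f'(a)=-9.414e-02  a ← 142.012689 − (+5.684e-14/-9.414e-02) = 142.012689
converged: |Δa| < 1e-12 after 4 iterations
sag = a·(cosh(S/(2a)) − 1) = 142.012689·(cosh(0.516162) − 1) = 19.341468
T_max/T_min = cosh(S/(2a)) = 1.136195

a=142.013 sag=19.341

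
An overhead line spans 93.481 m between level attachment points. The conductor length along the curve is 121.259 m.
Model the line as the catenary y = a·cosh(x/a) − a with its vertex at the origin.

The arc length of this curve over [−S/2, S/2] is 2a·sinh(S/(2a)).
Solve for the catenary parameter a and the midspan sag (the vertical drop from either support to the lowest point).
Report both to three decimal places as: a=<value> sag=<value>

seed: a₀ = √(S³/(24(L−S))) = √(93.481³/(24·27.778)) = 35.004906
iter 1: u=1.335256  f(a)=+2.584e+00  f'(a)=-1.889e+00  a ← 35.004906 − (+2.584e+00/-1.889e+00) = 36.373081
iter 2: u=1.285030  f(a)=+1.592e-01  f'(a)=-1.662e+00  a ← 36.373081 − (+1.592e-01/-1.662e+00) = 36.468856
iter 3: u=1.281655  f(a)=+6.923e-04  f'(a)=-1.648e+00  a ← 36.468856 − (+6.923e-04/-1.648e+00) = 36.469276
iter 4: u=1.281640  f(a)=+1.322e-08  f'(a)=-1.648e+00  a ← 36.469276 − (+1.322e-08/-1.648e+00) = 36.469276
iter 5: u=1.281640  f(a)=+1.421e-14  f'(a)=-1.648e+00  a ← 36.469276 − (+1.421e-14/-1.648e+00) = 36.469276
converged: |Δa| < 1e-12 after 5 iterations
sag = a·(cosh(S/(2a)) − 1) = 36.469276·(cosh(1.281640) − 1) = 34.283423
T_max/T_min = cosh(S/(2a)) = 1.940063

a=36.469 sag=34.283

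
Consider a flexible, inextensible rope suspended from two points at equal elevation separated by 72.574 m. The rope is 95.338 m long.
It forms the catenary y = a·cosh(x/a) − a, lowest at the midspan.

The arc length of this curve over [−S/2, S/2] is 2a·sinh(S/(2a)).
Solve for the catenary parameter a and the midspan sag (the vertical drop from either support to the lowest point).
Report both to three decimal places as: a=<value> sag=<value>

a=27.615 sag=27.475

seed: a₀ = √(S³/(24(L−S))) = √(72.574³/(24·22.764)) = 26.450975
iter 1: u=1.371859  f(a)=+2.241e+00  f'(a)=-2.068e+00  a ← 26.450975 − (+2.241e+00/-2.068e+00) = 27.534605
iter 2: u=1.317869  f(a)=+1.450e-01  f'(a)=-1.808e+00  a ← 27.534605 − (+1.450e-01/-1.808e+00) = 27.614835
iter 3: u=1.314040  f(a)=+7.009e-04  f'(a)=-1.790e+00  a ← 27.614835 − (+7.009e-04/-1.790e+00) = 27.615227
iter 4: u=1.314021  f(a)=+1.654e-08  f'(a)=-1.790e+00  a ← 27.615227 − (+1.654e-08/-1.790e+00) = 27.615227
iter 5: u=1.314021  f(a)=+0.000e+00  f'(a)=-1.790e+00  a ← 27.615227 − (+0.000e+00/-1.790e+00) = 27.615227
converged: |Δa| < 1e-12 after 5 iterations
sag = a·(cosh(S/(2a)) − 1) = 27.615227·(cosh(1.314021) − 1) = 27.475011
T_max/T_min = cosh(S/(2a)) = 1.994923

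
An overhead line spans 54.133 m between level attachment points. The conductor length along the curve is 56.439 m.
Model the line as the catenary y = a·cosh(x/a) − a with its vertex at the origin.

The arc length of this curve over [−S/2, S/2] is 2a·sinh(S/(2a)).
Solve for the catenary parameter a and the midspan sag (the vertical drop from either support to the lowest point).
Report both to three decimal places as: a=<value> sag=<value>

seed: a₀ = √(S³/(24(L−S))) = √(54.133³/(24·2.306)) = 53.537473
iter 1: u=0.505562  f(a)=+2.965e-02  f'(a)=-8.837e-02  a ← 53.537473 − (+2.965e-02/-8.837e-02) = 53.873003
iter 2: u=0.502413  f(a)=+2.810e-04  f'(a)=-8.670e-02  a ← 53.873003 − (+2.810e-04/-8.670e-02) = 53.876244
iter 3: u=0.502383  f(a)=+2.579e-08  f'(a)=-8.668e-02  a ← 53.876244 − (+2.579e-08/-8.668e-02) = 53.876245
iter 4: u=0.502383  f(a)=+1.421e-14  f'(a)=-8.668e-02  a ← 53.876245 − (+1.421e-14/-8.668e-02) = 53.876245
converged: |Δa| < 1e-12 after 4 iterations
sag = a·(cosh(S/(2a)) − 1) = 53.876245·(cosh(0.502383) − 1) = 6.943077
T_max/T_min = cosh(S/(2a)) = 1.128871

a=53.876 sag=6.943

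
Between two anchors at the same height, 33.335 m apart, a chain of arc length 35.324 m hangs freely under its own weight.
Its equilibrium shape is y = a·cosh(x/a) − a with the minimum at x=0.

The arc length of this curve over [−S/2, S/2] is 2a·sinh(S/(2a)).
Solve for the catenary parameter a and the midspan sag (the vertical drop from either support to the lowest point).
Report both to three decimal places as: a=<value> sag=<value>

a=28.103 sag=5.089

seed: a₀ = √(S³/(24(L−S))) = √(33.335³/(24·1.989)) = 27.856572
iter 1: u=0.598333  f(a)=+3.591e-02  f'(a)=-1.480e-01  a ← 27.856572 − (+3.591e-02/-1.480e-01) = 28.099227
iter 2: u=0.593166  f(a)=+4.746e-04  f'(a)=-1.441e-01  a ← 28.099227 − (+4.746e-04/-1.441e-01) = 28.102521
iter 3: u=0.593096  f(a)=+8.537e-08  f'(a)=-1.440e-01  a ← 28.102521 − (+8.537e-08/-1.440e-01) = 28.102521
iter 4: u=0.593096  f(a)=+7.105e-15  f'(a)=-1.440e-01  a ← 28.102521 − (+7.105e-15/-1.440e-01) = 28.102521
converged: |Δa| < 1e-12 after 4 iterations
sag = a·(cosh(S/(2a)) − 1) = 28.102521·(cosh(0.593096) − 1) = 5.089314
T_max/T_min = cosh(S/(2a)) = 1.181098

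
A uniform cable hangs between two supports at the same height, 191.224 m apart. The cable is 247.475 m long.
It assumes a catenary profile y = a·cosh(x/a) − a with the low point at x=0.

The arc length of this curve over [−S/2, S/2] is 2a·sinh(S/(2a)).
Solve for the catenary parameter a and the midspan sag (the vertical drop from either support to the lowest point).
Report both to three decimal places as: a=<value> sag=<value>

seed: a₀ = √(S³/(24(L−S))) = √(191.224³/(24·56.251)) = 71.968567
iter 1: u=1.328524  f(a)=+5.178e+00  f'(a)=-1.857e+00  a ← 71.968567 − (+5.178e+00/-1.857e+00) = 74.756749
iter 2: u=1.278975  f(a)=+3.161e-01  f'(a)=-1.637e+00  a ← 74.756749 − (+3.161e-01/-1.637e+00) = 74.949895
iter 3: u=1.275679  f(a)=+1.348e-03  f'(a)=-1.623e+00  a ← 74.949895 − (+1.348e-03/-1.623e+00) = 74.950725
iter 4: u=1.275665  f(a)=+2.472e-08  f'(a)=-1.623e+00  a ← 74.950725 − (+2.472e-08/-1.623e+00) = 74.950725
iter 5: u=1.275665  f(a)=+0.000e+00  f'(a)=-1.623e+00  a ← 74.950725 − (+0.000e+00/-1.623e+00) = 74.950725
converged: |Δa| < 1e-12 after 5 iterations
sag = a·(cosh(S/(2a)) − 1) = 74.950725·(cosh(1.275665) − 1) = 69.716410
T_max/T_min = cosh(S/(2a)) = 1.930163

a=74.951 sag=69.716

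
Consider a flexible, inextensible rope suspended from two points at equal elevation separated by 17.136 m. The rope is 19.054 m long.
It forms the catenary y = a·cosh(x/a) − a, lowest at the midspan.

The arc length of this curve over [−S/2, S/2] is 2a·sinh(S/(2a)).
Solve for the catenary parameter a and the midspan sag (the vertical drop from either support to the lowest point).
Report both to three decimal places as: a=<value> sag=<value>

seed: a₀ = √(S³/(24(L−S))) = √(17.136³/(24·1.918)) = 10.455246
iter 1: u=0.819493  f(a)=+6.544e-02  f'(a)=-3.921e-01  a ← 10.455246 − (+6.544e-02/-3.921e-01) = 10.622135
iter 2: u=0.806618  f(a)=+1.600e-03  f'(a)=-3.732e-01  a ← 10.622135 − (+1.600e-03/-3.732e-01) = 10.626422
iter 3: u=0.806292  f(a)=+1.009e-06  f'(a)=-3.727e-01  a ← 10.626422 − (+1.009e-06/-3.727e-01) = 10.626424
iter 4: u=0.806292  f(a)=+4.015e-13  f'(a)=-3.727e-01  a ← 10.626424 − (+4.015e-13/-3.727e-01) = 10.626424
converged: |Δa| < 1e-12 after 4 iterations
sag = a·(cosh(S/(2a)) − 1) = 10.626424·(cosh(0.806292) − 1) = 3.645388
T_max/T_min = cosh(S/(2a)) = 1.343049

a=10.626 sag=3.645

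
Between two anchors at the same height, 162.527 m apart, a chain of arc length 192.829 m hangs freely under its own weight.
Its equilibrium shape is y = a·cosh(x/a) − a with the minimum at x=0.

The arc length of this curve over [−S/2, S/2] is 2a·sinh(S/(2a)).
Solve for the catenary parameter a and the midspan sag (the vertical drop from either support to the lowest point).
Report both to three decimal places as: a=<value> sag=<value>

seed: a₀ = √(S³/(24(L−S))) = √(162.527³/(24·30.302)) = 76.832862
iter 1: u=1.057666  f(a)=+1.741e+00  f'(a)=-8.806e-01  a ← 76.832862 − (+1.741e+00/-8.806e-01) = 78.809585
iter 2: u=1.031137  f(a)=+6.944e-02  f'(a)=-8.116e-01  a ← 78.809585 − (+6.944e-02/-8.116e-01) = 78.895142
iter 3: u=1.030019  f(a)=+1.207e-04  f'(a)=-8.088e-01  a ← 78.895142 − (+1.207e-04/-8.088e-01) = 78.895291
iter 4: u=1.030017  f(a)=+3.659e-10  f'(a)=-8.088e-01  a ← 78.895291 − (+3.659e-10/-8.088e-01) = 78.895291
iter 5: u=1.030017  f(a)=+2.842e-14  f'(a)=-8.088e-01  a ← 78.895291 − (+2.842e-14/-8.088e-01) = 78.895291
converged: |Δa| < 1e-12 after 5 iterations
sag = a·(cosh(S/(2a)) − 1) = 78.895291·(cosh(1.030017) − 1) = 45.684895
T_max/T_min = cosh(S/(2a)) = 1.579057

a=78.895 sag=45.685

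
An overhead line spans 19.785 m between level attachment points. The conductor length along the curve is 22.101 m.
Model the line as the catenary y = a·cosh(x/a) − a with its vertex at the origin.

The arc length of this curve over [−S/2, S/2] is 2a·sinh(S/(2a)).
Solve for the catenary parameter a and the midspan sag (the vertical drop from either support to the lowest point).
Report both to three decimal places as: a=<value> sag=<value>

a=12.006 sag=4.311

seed: a₀ = √(S³/(24(L−S))) = √(19.785³/(24·2.316)) = 11.804000
iter 1: u=0.838063  f(a)=+8.271e-02  f'(a)=-4.207e-01  a ← 11.804000 − (+8.271e-02/-4.207e-01) = 12.000604
iter 2: u=0.824334  f(a)=+2.112e-03  f'(a)=-3.994e-01  a ← 12.000604 − (+2.112e-03/-3.994e-01) = 12.005890
iter 3: u=0.823971  f(a)=+1.456e-06  f'(a)=-3.989e-01  a ← 12.005890 − (+1.456e-06/-3.989e-01) = 12.005894
iter 4: u=0.823970  f(a)=+6.963e-13  f'(a)=-3.989e-01  a ← 12.005894 − (+6.963e-13/-3.989e-01) = 12.005894
converged: |Δa| < 1e-12 after 4 iterations
sag = a·(cosh(S/(2a)) − 1) = 12.005894·(cosh(0.823970) − 1) = 4.311429
T_max/T_min = cosh(S/(2a)) = 1.359109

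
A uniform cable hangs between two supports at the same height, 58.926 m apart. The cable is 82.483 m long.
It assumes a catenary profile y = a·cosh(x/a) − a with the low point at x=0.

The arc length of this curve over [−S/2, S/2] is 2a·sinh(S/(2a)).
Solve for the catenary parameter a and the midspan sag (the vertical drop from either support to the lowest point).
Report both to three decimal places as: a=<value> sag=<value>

seed: a₀ = √(S³/(24(L−S))) = √(58.926³/(24·23.557)) = 19.023693
iter 1: u=1.548753  f(a)=+2.992e+00  f'(a)=-3.124e+00  a ← 19.023693 − (+2.992e+00/-3.124e+00) = 19.981509
iter 2: u=1.474513  f(a)=+2.408e-01  f'(a)=-2.639e+00  a ← 19.981509 − (+2.408e-01/-2.639e+00) = 20.072746
iter 3: u=1.467811  f(a)=+1.862e-03  f'(a)=-2.599e+00  a ← 20.072746 − (+1.862e-03/-2.599e+00) = 20.073462
iter 4: u=1.467759  f(a)=+1.132e-07  f'(a)=-2.599e+00  a ← 20.073462 − (+1.132e-07/-2.599e+00) = 20.073462
iter 5: u=1.467759  f(a)=+0.000e+00  f'(a)=-2.599e+00  a ← 20.073462 − (+0.000e+00/-2.599e+00) = 20.073462
converged: |Δa| < 1e-12 after 5 iterations
sag = a·(cosh(S/(2a)) − 1) = 20.073462·(cosh(1.467759) − 1) = 25.793794
T_max/T_min = cosh(S/(2a)) = 2.284970

a=20.073 sag=25.794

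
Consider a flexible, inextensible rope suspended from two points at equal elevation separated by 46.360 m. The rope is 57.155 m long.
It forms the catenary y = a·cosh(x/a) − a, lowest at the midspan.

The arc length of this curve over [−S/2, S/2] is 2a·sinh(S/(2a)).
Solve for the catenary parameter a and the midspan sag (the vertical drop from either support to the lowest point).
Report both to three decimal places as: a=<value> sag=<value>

a=20.262 sag=14.770

seed: a₀ = √(S³/(24(L−S))) = √(46.360³/(24·10.795)) = 19.610930
iter 1: u=1.181994  f(a)=+7.797e-01  f'(a)=-1.263e+00  a ← 19.610930 − (+7.797e-01/-1.263e+00) = 20.228438
iter 2: u=1.145912  f(a)=+3.834e-02  f'(a)=-1.141e+00  a ← 20.228438 − (+3.834e-02/-1.141e+00) = 20.262035
iter 3: u=1.144011  f(a)=+1.033e-04  f'(a)=-1.135e+00  a ← 20.262035 − (+1.033e-04/-1.135e+00) = 20.262126
iter 4: u=1.144006  f(a)=+7.550e-10  f'(a)=-1.135e+00  a ← 20.262126 − (+7.550e-10/-1.135e+00) = 20.262126
iter 5: u=1.144006  f(a)=+0.000e+00  f'(a)=-1.135e+00  a ← 20.262126 − (+0.000e+00/-1.135e+00) = 20.262126
converged: |Δa| < 1e-12 after 5 iterations
sag = a·(cosh(S/(2a)) − 1) = 20.262126·(cosh(1.144006) − 1) = 14.769678
T_max/T_min = cosh(S/(2a)) = 1.728930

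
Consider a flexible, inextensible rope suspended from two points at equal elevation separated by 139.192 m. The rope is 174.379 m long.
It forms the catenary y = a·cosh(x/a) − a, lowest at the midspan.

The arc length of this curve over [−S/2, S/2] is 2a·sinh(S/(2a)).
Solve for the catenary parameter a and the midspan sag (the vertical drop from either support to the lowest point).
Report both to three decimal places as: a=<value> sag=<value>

a=58.539 sag=46.479

seed: a₀ = √(S³/(24(L−S))) = √(139.192³/(24·35.187)) = 56.509917
iter 1: u=1.231571  f(a)=+2.767e+00  f'(a)=-1.445e+00  a ← 56.509917 − (+2.767e+00/-1.445e+00) = 58.425093
iter 2: u=1.191201  f(a)=+1.469e-01  f'(a)=-1.295e+00  a ← 58.425093 − (+1.469e-01/-1.295e+00) = 58.538514
iter 3: u=1.188892  f(a)=+4.653e-04  f'(a)=-1.287e+00  a ← 58.538514 − (+4.653e-04/-1.287e+00) = 58.538876
iter 4: u=1.188885  f(a)=+4.702e-09  f'(a)=-1.287e+00  a ← 58.538876 − (+4.702e-09/-1.287e+00) = 58.538876
iter 5: u=1.188885  f(a)=+2.842e-14  f'(a)=-1.287e+00  a ← 58.538876 − (+2.842e-14/-1.287e+00) = 58.538876
converged: |Δa| < 1e-12 after 5 iterations
sag = a·(cosh(S/(2a)) − 1) = 58.538876·(cosh(1.188885) − 1) = 46.479260
T_max/T_min = cosh(S/(2a)) = 1.793990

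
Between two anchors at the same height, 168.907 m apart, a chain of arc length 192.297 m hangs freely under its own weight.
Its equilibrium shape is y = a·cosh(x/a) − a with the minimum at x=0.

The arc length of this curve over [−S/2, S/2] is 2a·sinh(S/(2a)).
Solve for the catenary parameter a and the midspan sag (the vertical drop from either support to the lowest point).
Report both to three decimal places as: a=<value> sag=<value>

seed: a₀ = √(S³/(24(L−S))) = √(168.907³/(24·23.390)) = 92.651134
iter 1: u=0.911521  f(a)=+9.912e-01  f'(a)=-5.481e-01  a ← 92.651134 − (+9.912e-01/-5.481e-01) = 94.459407
iter 2: u=0.894072  f(a)=+2.976e-02  f'(a)=-5.156e-01  a ← 94.459407 − (+2.976e-02/-5.156e-01) = 94.517121
iter 3: u=0.893526  f(a)=+2.867e-05  f'(a)=-5.147e-01  a ← 94.517121 − (+2.867e-05/-5.147e-01) = 94.517177
iter 4: u=0.893525  f(a)=+2.666e-11  f'(a)=-5.147e-01  a ← 94.517177 − (+2.666e-11/-5.147e-01) = 94.517177
converged: |Δa| < 1e-12 after 4 iterations
sag = a·(cosh(S/(2a)) − 1) = 94.517177·(cosh(0.893525) − 1) = 40.308751
T_max/T_min = cosh(S/(2a)) = 1.426470

a=94.517 sag=40.309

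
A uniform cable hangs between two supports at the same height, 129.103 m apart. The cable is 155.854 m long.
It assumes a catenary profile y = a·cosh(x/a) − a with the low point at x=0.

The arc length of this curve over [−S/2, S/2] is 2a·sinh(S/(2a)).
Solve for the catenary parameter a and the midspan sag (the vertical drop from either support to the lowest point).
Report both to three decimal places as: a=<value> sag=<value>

seed: a₀ = √(S³/(24(L−S))) = √(129.103³/(24·26.751)) = 57.893375
iter 1: u=1.115007  f(a)=+1.713e+00  f'(a)=-1.044e+00  a ← 57.893375 − (+1.713e+00/-1.044e+00) = 59.533748
iter 2: u=1.084284  f(a)=+7.550e-02  f'(a)=-9.540e-01  a ← 59.533748 − (+7.550e-02/-9.540e-01) = 59.612888
iter 3: u=1.082845  f(a)=+1.617e-04  f'(a)=-9.500e-01  a ← 59.612888 − (+1.617e-04/-9.500e-01) = 59.613058
iter 4: u=1.082842  f(a)=+7.446e-10  f'(a)=-9.500e-01  a ← 59.613058 − (+7.446e-10/-9.500e-01) = 59.613058
iter 5: u=1.082842  f(a)=-2.842e-14  f'(a)=-9.500e-01  a ← 59.613058 − (-2.842e-14/-9.500e-01) = 59.613058
converged: |Δa| < 1e-12 after 5 iterations
sag = a·(cosh(S/(2a)) − 1) = 59.613058·(cosh(1.082842) − 1) = 38.500825
T_max/T_min = cosh(S/(2a)) = 1.645845

a=59.613 sag=38.501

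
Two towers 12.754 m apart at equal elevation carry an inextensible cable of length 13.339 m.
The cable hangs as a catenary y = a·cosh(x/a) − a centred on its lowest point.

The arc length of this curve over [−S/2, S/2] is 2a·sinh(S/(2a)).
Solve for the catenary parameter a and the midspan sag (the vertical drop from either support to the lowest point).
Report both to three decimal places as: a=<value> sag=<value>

a=12.239 sag=1.699

seed: a₀ = √(S³/(24(L−S))) = √(12.754³/(24·0.585)) = 12.155871
iter 1: u=0.524602  f(a)=+8.103e-03  f'(a)=-9.892e-02  a ← 12.155871 − (+8.103e-03/-9.892e-02) = 12.237779
iter 2: u=0.521091  f(a)=+8.263e-05  f'(a)=-9.692e-02  a ← 12.237779 − (+8.263e-05/-9.692e-02) = 12.238632
iter 3: u=0.521055  f(a)=+8.789e-09  f'(a)=-9.690e-02  a ← 12.238632 − (+8.789e-09/-9.690e-02) = 12.238632
iter 4: u=0.521055  f(a)=+0.000e+00  f'(a)=-9.690e-02  a ← 12.238632 − (+0.000e+00/-9.690e-02) = 12.238632
converged: |Δa| < 1e-12 after 4 iterations
sag = a·(cosh(S/(2a)) − 1) = 12.238632·(cosh(0.521055) − 1) = 1.699314
T_max/T_min = cosh(S/(2a)) = 1.138848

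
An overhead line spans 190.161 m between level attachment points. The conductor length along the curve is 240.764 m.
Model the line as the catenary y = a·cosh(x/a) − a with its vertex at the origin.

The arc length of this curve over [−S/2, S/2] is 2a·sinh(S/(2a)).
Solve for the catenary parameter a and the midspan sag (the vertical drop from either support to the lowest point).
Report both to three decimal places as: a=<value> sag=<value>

a=78.083 sag=65.405

seed: a₀ = √(S³/(24(L−S))) = √(190.161³/(24·50.603)) = 75.246868
iter 1: u=1.263581  f(a)=+4.197e+00  f'(a)=-1.572e+00  a ← 75.246868 − (+4.197e+00/-1.572e+00) = 77.915973
iter 2: u=1.220295  f(a)=+2.336e-01  f'(a)=-1.402e+00  a ← 77.915973 − (+2.336e-01/-1.402e+00) = 78.082653
iter 3: u=1.217690  f(a)=+8.186e-04  f'(a)=-1.392e+00  a ← 78.082653 − (+8.186e-04/-1.392e+00) = 78.083241
iter 4: u=1.217681  f(a)=+1.013e-08  f'(a)=-1.392e+00  a ← 78.083241 − (+1.013e-08/-1.392e+00) = 78.083241
iter 5: u=1.217681  f(a)=+0.000e+00  f'(a)=-1.392e+00  a ← 78.083241 − (+0.000e+00/-1.392e+00) = 78.083241
converged: |Δa| < 1e-12 after 5 iterations
sag = a·(cosh(S/(2a)) − 1) = 78.083241·(cosh(1.217681) − 1) = 65.404802
T_max/T_min = cosh(S/(2a)) = 1.837629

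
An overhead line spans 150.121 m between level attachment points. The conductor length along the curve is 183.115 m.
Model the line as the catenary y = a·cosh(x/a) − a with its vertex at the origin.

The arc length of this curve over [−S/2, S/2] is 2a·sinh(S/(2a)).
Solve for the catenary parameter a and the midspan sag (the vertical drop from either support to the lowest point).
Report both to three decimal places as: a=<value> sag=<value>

a=67.418 sag=46.283

seed: a₀ = √(S³/(24(L−S))) = √(150.121³/(24·32.994)) = 65.364067
iter 1: u=1.148345  f(a)=+2.245e+00  f'(a)=-1.149e+00  a ← 65.364067 − (+2.245e+00/-1.149e+00) = 67.317792
iter 2: u=1.115017  f(a)=+1.046e-01  f'(a)=-1.044e+00  a ← 67.317792 − (+1.046e-01/-1.044e+00) = 67.417944
iter 3: u=1.113361  f(a)=+2.516e-04  f'(a)=-1.039e+00  a ← 67.417944 − (+2.516e-04/-1.039e+00) = 67.418186
iter 4: u=1.113357  f(a)=+1.463e-09  f'(a)=-1.039e+00  a ← 67.418186 − (+1.463e-09/-1.039e+00) = 67.418186
iter 5: u=1.113357  f(a)=+2.842e-14  f'(a)=-1.039e+00  a ← 67.418186 − (+2.842e-14/-1.039e+00) = 67.418186
converged: |Δa| < 1e-12 after 5 iterations
sag = a·(cosh(S/(2a)) − 1) = 67.418186·(cosh(1.113357) − 1) = 46.283123
T_max/T_min = cosh(S/(2a)) = 1.686508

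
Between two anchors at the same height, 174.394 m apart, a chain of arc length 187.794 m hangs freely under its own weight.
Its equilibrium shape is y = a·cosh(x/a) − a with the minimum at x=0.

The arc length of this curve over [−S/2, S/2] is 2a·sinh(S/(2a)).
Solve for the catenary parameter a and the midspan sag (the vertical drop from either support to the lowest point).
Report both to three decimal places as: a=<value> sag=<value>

a=129.877 sag=30.388

seed: a₀ = √(S³/(24(L−S))) = √(174.394³/(24·13.400)) = 128.421958
iter 1: u=0.678988  f(a)=+3.123e-01  f'(a)=-2.185e-01  a ← 128.421958 − (+3.123e-01/-2.185e-01) = 129.851456
iter 2: u=0.671513  f(a)=+5.291e-03  f'(a)=-2.111e-01  a ← 129.851456 − (+5.291e-03/-2.111e-01) = 129.876518
iter 3: u=0.671384  f(a)=+1.577e-06  f'(a)=-2.110e-01  a ← 129.876518 − (+1.577e-06/-2.110e-01) = 129.876525
iter 4: u=0.671384  f(a)=+1.705e-13  f'(a)=-2.110e-01  a ← 129.876525 − (+1.705e-13/-2.110e-01) = 129.876525
converged: |Δa| < 1e-12 after 4 iterations
sag = a·(cosh(S/(2a)) − 1) = 129.876525·(cosh(0.671384) − 1) = 30.387502
T_max/T_min = cosh(S/(2a)) = 1.233972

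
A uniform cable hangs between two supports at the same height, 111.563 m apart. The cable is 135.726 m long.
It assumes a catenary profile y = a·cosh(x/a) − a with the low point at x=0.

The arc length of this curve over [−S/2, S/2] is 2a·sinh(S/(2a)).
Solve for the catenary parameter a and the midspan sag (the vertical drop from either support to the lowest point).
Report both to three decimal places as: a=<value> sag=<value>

a=50.449 sag=34.112

seed: a₀ = √(S³/(24(L−S))) = √(111.563³/(24·24.163)) = 48.932705
iter 1: u=1.139964  f(a)=+1.619e+00  f'(a)=-1.122e+00  a ← 48.932705 − (+1.619e+00/-1.122e+00) = 50.376033
iter 2: u=1.107302  f(a)=+7.442e-02  f'(a)=-1.021e+00  a ← 50.376033 − (+7.442e-02/-1.021e+00) = 50.448913
iter 3: u=1.105703  f(a)=+1.739e-04  f'(a)=-1.016e+00  a ← 50.448913 − (+1.739e-04/-1.016e+00) = 50.449084
iter 4: u=1.105699  f(a)=+9.543e-10  f'(a)=-1.016e+00  a ← 50.449084 − (+9.543e-10/-1.016e+00) = 50.449084
iter 5: u=1.105699  f(a)=+2.842e-14  f'(a)=-1.016e+00  a ← 50.449084 − (+2.842e-14/-1.016e+00) = 50.449084
converged: |Δa| < 1e-12 after 5 iterations
sag = a·(cosh(S/(2a)) − 1) = 50.449084·(cosh(1.105699) − 1) = 34.111526
T_max/T_min = cosh(S/(2a)) = 1.676157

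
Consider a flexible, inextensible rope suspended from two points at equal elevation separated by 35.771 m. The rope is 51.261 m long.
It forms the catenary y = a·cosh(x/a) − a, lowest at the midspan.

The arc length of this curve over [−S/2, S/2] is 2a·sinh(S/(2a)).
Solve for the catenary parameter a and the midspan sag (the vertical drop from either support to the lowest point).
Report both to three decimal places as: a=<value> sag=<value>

seed: a₀ = √(S³/(24(L−S))) = √(35.771³/(24·15.490)) = 11.095970
iter 1: u=1.611891  f(a)=+2.141e+00  f'(a)=-3.588e+00  a ← 11.095970 − (+2.141e+00/-3.588e+00) = 11.692777
iter 2: u=1.529619  f(a)=+1.849e-01  f'(a)=-2.993e+00  a ← 11.692777 − (+1.849e-01/-2.993e+00) = 11.754558
iter 3: u=1.521580  f(a)=+1.666e-03  f'(a)=-2.939e+00  a ← 11.754558 − (+1.666e-03/-2.939e+00) = 11.755125
iter 4: u=1.521507  f(a)=+1.380e-07  f'(a)=-2.939e+00  a ← 11.755125 − (+1.380e-07/-2.939e+00) = 11.755125
iter 5: u=1.521507  f(a)=+7.105e-15  f'(a)=-2.939e+00  a ← 11.755125 − (+7.105e-15/-2.939e+00) = 11.755125
converged: |Δa| < 1e-12 after 5 iterations
sag = a·(cosh(S/(2a)) − 1) = 11.755125·(cosh(1.521507) − 1) = 16.442490
T_max/T_min = cosh(S/(2a)) = 2.398751

a=11.755 sag=16.442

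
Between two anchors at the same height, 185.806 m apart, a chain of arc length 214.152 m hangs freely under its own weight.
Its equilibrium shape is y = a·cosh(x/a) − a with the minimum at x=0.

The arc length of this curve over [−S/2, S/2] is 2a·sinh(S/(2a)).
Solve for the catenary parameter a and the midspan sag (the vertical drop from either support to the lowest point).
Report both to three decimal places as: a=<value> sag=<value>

seed: a₀ = √(S³/(24(L−S))) = √(185.806³/(24·28.346)) = 97.104217
iter 1: u=0.956735  f(a)=+1.326e+00  f'(a)=-6.390e-01  a ← 97.104217 − (+1.326e+00/-6.390e-01) = 99.179115
iter 2: u=0.936719  f(a)=+4.369e-02  f'(a)=-5.976e-01  a ← 99.179115 − (+4.369e-02/-5.976e-01) = 99.252230
iter 3: u=0.936029  f(a)=+5.102e-05  f'(a)=-5.962e-01  a ← 99.252230 − (+5.102e-05/-5.962e-01) = 99.252316
iter 4: u=0.936029  f(a)=+6.975e-11  f'(a)=-5.962e-01  a ← 99.252316 − (+6.975e-11/-5.962e-01) = 99.252316
iter 5: u=0.936029  f(a)=-2.842e-14  f'(a)=-5.962e-01  a ← 99.252316 − (-2.842e-14/-5.962e-01) = 99.252316
converged: |Δa| < 1e-12 after 5 iterations
sag = a·(cosh(S/(2a)) − 1) = 99.252316·(cosh(0.936029) − 1) = 46.748684
T_max/T_min = cosh(S/(2a)) = 1.471008

a=99.252 sag=46.749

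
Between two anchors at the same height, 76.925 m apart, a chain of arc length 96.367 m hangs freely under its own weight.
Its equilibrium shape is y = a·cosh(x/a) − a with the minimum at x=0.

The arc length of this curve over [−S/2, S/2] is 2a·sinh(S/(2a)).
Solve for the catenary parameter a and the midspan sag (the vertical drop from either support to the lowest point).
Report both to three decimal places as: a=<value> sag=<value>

seed: a₀ = √(S³/(24(L−S))) = √(76.925³/(24·19.442)) = 31.233825
iter 1: u=1.231437  f(a)=+1.528e+00  f'(a)=-1.444e+00  a ← 31.233825 − (+1.528e+00/-1.444e+00) = 32.292164
iter 2: u=1.191078  f(a)=+8.113e-02  f'(a)=-1.295e+00  a ← 32.292164 − (+8.113e-02/-1.295e+00) = 32.354827
iter 3: u=1.188772  f(a)=+2.569e-04  f'(a)=-1.286e+00  a ← 32.354827 − (+2.569e-04/-1.286e+00) = 32.355027
iter 4: u=1.188764  f(a)=+2.594e-09  f'(a)=-1.286e+00  a ← 32.355027 − (+2.594e-09/-1.286e+00) = 32.355027
iter 5: u=1.188764  f(a)=-1.421e-14  f'(a)=-1.286e+00  a ← 32.355027 − (-1.421e-14/-1.286e+00) = 32.355027
converged: |Δa| < 1e-12 after 5 iterations
sag = a·(cosh(S/(2a)) − 1) = 32.355027·(cosh(1.188764) − 1) = 25.683731
T_max/T_min = cosh(S/(2a)) = 1.793810

a=32.355 sag=25.684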